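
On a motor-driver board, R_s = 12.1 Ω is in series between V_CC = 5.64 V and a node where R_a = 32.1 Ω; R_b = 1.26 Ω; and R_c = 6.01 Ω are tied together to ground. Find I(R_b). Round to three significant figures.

I ≈ 0.344 A

Parallel bank: R_p = 1/(1/32.1 + 1/1.26 + 1/6.01) = 1.009 Ω.
V_A by voltage divider: V_A = 5.64 × 1.009/(12.1 + 1.009) = 0.4341 V.
I(R_b) = V_A / R_b = 0.4341/1.26 = 0.3445 A.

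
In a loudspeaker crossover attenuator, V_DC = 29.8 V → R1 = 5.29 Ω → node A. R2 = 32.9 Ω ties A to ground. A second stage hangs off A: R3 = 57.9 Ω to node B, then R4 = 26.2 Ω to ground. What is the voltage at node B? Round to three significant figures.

Looking into the second stage from A: R3 + R4 = 84.10 Ω appears in parallel with R2.
Effective lower resistance at A: R2 ‖ 84.10 = 23.65 Ω.
So V_A = 29.8 × 0.8172 = 24.35 V.
Stage 2 is unloaded, so V_B = V_A · R4/(R3+R4) = 24.35 × 26.2/84.10 = 7.587 V.

V_B ≈ 7.59 V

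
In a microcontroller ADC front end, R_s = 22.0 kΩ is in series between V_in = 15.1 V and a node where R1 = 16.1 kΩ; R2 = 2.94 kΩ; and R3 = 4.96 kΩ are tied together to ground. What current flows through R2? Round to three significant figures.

I ≈ 0.360 mA

Parallel bank: R_p = 1/(1/16.1 + 1/2.94 + 1/4.96) = 1.656 kΩ.
V_A = 15.1 × 1.656/23.66 = 1.057 V.
Branch current I = V_A/R2 = 1.057/2.94 = 0.3595 mA.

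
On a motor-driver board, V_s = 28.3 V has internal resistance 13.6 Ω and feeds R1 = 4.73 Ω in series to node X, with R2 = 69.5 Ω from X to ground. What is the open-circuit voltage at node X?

R1' = 13.6 + 4.73 = 18.33 Ω (source resistance + R1).
Open-circuit (no load on X): V_th = V_s · R2/(R1' + R2) = 28.3 × 69.5/(18.33 + 69.5) = 22.39 V.

V_th ≈ 22.4 V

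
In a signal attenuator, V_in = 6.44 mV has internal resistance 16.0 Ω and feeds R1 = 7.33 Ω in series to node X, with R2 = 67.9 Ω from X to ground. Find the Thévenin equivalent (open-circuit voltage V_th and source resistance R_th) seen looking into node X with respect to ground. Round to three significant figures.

V_th ≈ 4.79 mV, R_th ≈ 17.4 Ω

R1' = 16.0 + 7.33 = 23.33 Ω (source resistance + R1).
Open-circuit (no load on X): V_th = V_in · R2/(R1' + R2) = 6.44 × 67.9/(23.33 + 67.9) = 4.793 mV.
With V_in suppressed (replaced by a short), R_th = R1' ‖ R2 = (23.33 × 67.9)/(23.33 + 67.9) = 17.36 Ω.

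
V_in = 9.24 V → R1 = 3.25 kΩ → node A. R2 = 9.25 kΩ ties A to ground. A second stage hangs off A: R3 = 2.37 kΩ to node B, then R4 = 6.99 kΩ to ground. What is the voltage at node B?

Node A sees R2 in parallel with the series input of stage 2, R3 + R4 = 9.360 kΩ.
R2 ‖ (R3+R4) = 4.652 kΩ.
V_A = 9.24 × 4.652/(3.25 + 4.652) = 5.440 V.
Then the unloaded second divider: V_B = V_A × R4/(R3+R4) = 5.440 × 0.7468 = 4.062 V.

V_B ≈ 4.06 V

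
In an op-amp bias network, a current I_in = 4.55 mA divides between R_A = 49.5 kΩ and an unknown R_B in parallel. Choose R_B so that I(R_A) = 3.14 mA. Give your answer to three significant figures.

Two-branch current divider: I_A = I_in · R_B/(R_A + R_B).
3.14/4.55 = R_B/(R_A + R_B) → R_B = R_A · (0.6901)/(1 − 0.6901) = 49.5 × 2.227 = 110.2 kΩ.

R_B ≈ 110 kΩ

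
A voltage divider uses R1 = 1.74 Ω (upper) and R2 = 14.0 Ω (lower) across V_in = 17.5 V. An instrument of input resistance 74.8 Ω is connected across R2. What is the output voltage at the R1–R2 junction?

R2 ‖ R_L = (14.0 × 74.8)/(14.0 + 74.8) = 11.79 Ω.
Now apply the divider: V_out = 17.5 × 0.8714 = 15.25 V.
(Unloaded it would be 15.6 V; the load pulls it down.)

V_out ≈ 15.2 V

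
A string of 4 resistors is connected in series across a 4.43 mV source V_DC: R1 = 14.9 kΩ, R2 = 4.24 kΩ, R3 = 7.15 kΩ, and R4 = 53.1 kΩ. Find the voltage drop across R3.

Total series resistance ΣR = 14.9 + 4.24 + 7.15 + 53.1 = 79.39 kΩ.
Voltage divider: V = V_DC · (7.150 / 79.39) = 4.43 × 0.09006 = 0.3990 mV.

V ≈ 0.399 mV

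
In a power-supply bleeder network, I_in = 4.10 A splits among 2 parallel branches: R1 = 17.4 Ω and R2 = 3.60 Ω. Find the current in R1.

I ≈ 0.703 A

With just two branches, the current splits inversely with resistance.
I(R1) = 4.10 × 3.60/(17.4 + 3.60) = 4.10 × 0.1714 = 0.7029 A.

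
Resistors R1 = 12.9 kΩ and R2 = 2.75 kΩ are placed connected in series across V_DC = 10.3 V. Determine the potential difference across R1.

Series total: ΣR = 12.9 + 2.75 = 15.65 kΩ.
By the voltage-divider rule, V = 10.3 × 12.90/15.65 = 8.490 V.

V ≈ 8.49 V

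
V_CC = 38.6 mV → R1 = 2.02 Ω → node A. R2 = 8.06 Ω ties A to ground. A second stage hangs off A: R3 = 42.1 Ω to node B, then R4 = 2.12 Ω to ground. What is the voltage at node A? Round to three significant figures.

V_A ≈ 29.8 mV

The second stage (R3 + R4 = 44.22 Ω) loads node A in parallel with R2.
Effective lower resistance at A: R2 ‖ 44.22 = 6.817 Ω.
So V_A = 38.6 × 0.7714 = 29.78 mV.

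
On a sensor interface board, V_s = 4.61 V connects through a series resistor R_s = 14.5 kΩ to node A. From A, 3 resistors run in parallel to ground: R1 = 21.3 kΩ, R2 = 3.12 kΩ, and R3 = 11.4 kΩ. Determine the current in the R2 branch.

I ≈ 0.194 mA

Equivalent of the parallel group: R_p = 2.197 kΩ.
V_A by voltage divider: V_A = 4.61 × 2.197/(14.5 + 2.197) = 0.6066 V.
Branch current I = V_A/R2 = 0.6066/3.12 = 0.1944 mA.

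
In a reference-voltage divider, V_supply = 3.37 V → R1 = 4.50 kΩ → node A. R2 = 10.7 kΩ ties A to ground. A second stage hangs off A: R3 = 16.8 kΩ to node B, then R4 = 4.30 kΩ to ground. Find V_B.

The second stage (R3 + R4 = 21.10 kΩ) loads node A in parallel with R2.
R2 ‖ (R3+R4) = 7.100 kΩ.
V_A = 3.37 × 7.100/(4.50 + 7.100) = 2.063 V.
Then the unloaded second divider: V_B = V_A × R4/(R3+R4) = 2.063 × 0.2038 = 0.4203 V.

V_B ≈ 0.420 V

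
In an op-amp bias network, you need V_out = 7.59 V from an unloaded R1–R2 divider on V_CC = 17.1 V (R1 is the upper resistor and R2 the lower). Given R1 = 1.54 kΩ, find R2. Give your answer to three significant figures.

R2 ≈ 1.23 kΩ

V_out/V_CC = R2/(R1+R2) = 0.4439.
So R2 = R1 · V_out/(V_CC − V_out) = 1.54 × 7.59/(17.1 − 7.59) = 1.54 × 0.7981 = 1.229 kΩ.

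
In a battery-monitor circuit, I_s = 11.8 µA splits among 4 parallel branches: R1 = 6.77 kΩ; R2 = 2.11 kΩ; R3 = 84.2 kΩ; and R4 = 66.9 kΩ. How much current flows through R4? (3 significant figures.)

I ≈ 0.272 µA

Total conductance ΣG = 1/6.77 + 1/2.11 + 1/84.2 + 1/66.9 = 0.6485 (units of 1/kΩ).
R4 takes the fraction G_k/ΣG = 0.01495/0.6485 = 0.02305, so I = 11.8 × 0.02305 = 0.2720 µA.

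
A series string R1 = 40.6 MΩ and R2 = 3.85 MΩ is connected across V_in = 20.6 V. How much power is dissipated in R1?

Series current I = V_in/ΣR = 20.6/44.45 = 0.4634 µA.
P(R1) = I²·R1 = (0.4634)² × 40.6 = 8.720 µW.

P ≈ 8.72 µW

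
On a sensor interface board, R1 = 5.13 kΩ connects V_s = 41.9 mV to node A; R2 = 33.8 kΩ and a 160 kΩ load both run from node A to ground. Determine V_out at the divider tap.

The load sits in parallel with R2, giving an effective lower resistance R2' = R2·R_L/(R2+R_L) = 27.91 kΩ.
Now apply the divider: V_out = 41.9 × 0.8447 = 35.39 mV.

V_out ≈ 35.4 mV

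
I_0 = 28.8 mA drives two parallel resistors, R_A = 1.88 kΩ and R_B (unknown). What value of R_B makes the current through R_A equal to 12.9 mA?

R_B ≈ 1.53 kΩ

The fraction through R_A equals R_B/(R_A+R_B).
With f = 0.4479, R_B = R_A · f/(1−f) = 1.88 × 0.8113 = 1.525 kΩ.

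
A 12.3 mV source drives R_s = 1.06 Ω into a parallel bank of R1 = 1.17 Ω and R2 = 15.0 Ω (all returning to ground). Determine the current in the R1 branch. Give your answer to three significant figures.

I ≈ 5.32 mA

Combine the parallel branches: R_p = (1/1.17 + 1/15.0)⁻¹ = 1.085 Ω.
V_A by voltage divider: V_A = 12.3 × 1.085/(1.06 + 1.085) = 6.223 mV.
Branch current I = V_A/R1 = 6.223/1.17 = 5.319 mA.
(Equivalently: I_total = 5.733 mA, then current-divider fraction G_k/ΣG = 0.9276.)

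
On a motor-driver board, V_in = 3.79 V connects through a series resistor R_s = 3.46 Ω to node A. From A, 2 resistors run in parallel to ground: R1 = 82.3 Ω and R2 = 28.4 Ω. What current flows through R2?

Combine the parallel branches: R_p = (1/82.3 + 1/28.4)⁻¹ = 21.11 Ω.
V_A = 3.79 × 21.11/24.57 = 3.256 V.
Branch current I = V_A/R2 = 3.256/28.4 = 0.1147 A.

I ≈ 0.115 A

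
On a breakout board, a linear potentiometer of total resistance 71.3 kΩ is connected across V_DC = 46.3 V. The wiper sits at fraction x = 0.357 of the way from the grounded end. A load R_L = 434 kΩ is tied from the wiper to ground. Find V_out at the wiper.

The pot divides into 45.85 kΩ above the wiper and 25.45 kΩ below.
(x·R_p) ‖ R_L = 24.04 kΩ.
V_out = 46.3 × 24.04/(45.85 + 24.04) = 15.93 V.

V_out ≈ 15.9 V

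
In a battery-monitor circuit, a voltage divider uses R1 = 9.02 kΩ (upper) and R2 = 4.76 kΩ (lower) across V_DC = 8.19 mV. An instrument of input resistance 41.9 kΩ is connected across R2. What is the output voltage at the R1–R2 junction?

V_out ≈ 2.63 mV

First combine the lower leg with the load: R2 ‖ R_L = 4.274 kΩ.
Now apply the divider: V_out = 8.19 × 0.3215 = 2.633 mV.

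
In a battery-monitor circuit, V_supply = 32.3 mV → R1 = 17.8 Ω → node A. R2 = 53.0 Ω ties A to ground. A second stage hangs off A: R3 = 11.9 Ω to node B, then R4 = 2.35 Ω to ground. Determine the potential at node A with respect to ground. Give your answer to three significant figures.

V_A ≈ 12.5 mV

The second stage (R3 + R4 = 14.25 Ω) loads node A in parallel with R2.
Effective lower resistance at A: R2 ‖ 14.25 = 11.23 Ω.
V_A = 32.3 × 11.23/(17.8 + 11.23) = 12.50 mV.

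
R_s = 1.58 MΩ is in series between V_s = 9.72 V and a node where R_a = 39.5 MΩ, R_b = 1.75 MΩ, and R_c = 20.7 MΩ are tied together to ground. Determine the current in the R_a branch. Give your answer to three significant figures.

I ≈ 0.122 µA

Combine the parallel branches: R_p = (1/39.5 + 1/1.75 + 1/20.7)⁻¹ = 1.550 MΩ.
V_A by voltage divider: V_A = 9.72 × 1.550/(1.58 + 1.550) = 4.814 V.
I(R_a) = V_A / R_a = 4.814/39.5 = 0.1219 µA.
(Equivalently: I_total = 3.105 µA, then current-divider fraction G_k/ΣG = 0.03925.)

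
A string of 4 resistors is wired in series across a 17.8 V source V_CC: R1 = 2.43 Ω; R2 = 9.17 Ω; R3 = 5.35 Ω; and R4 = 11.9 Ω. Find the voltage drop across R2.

ΣR = 2.43 + 9.17 + 5.35 + 11.9 = 28.85 Ω.
Voltage divider: V = V_CC · (9.170 / 28.85) = 17.8 × 0.3179 = 5.658 V.

V ≈ 5.66 V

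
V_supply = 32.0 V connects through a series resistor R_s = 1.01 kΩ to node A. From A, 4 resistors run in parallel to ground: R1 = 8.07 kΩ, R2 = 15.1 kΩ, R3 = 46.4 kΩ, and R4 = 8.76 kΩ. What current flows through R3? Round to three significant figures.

I ≈ 0.519 mA

Combine the parallel branches: R_p = (1/8.07 + 1/15.1 + 1/46.4 + 1/8.76)⁻¹ = 3.069 kΩ.
V_A by voltage divider: V_A = 32.0 × 3.069/(1.01 + 3.069) = 24.08 V.
Branch current I = V_A/R3 = 24.08/46.4 = 0.5189 mA.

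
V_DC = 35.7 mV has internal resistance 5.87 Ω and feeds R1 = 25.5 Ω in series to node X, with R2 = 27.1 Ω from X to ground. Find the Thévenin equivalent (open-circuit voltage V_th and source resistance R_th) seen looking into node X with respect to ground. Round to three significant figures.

V_th ≈ 16.5 mV, R_th ≈ 14.5 Ω

R1' = 5.87 + 25.5 = 31.37 Ω (source resistance + R1).
Open-circuit (no load on X): V_th = V_DC · R2/(R1' + R2) = 35.7 × 27.1/(31.37 + 27.1) = 16.55 mV.
Looking into X with the source shorted: R_th = R1'·R2/(R1'+R2) = 31.37 × 27.1/58.47 = 14.54 Ω.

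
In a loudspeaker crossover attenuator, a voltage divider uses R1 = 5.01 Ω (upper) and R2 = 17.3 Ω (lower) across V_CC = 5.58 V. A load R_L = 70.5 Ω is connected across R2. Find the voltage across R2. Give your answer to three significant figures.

The load sits in parallel with R2, giving an effective lower resistance R2' = R2·R_L/(R2+R_L) = 13.89 Ω.
Now apply the divider: V_out = 5.58 × 0.7349 = 4.101 V.

V_out ≈ 4.10 V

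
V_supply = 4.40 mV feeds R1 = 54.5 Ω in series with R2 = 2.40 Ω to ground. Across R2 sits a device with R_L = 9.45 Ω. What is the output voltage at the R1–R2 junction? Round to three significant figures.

V_out ≈ 0.149 mV

R2 ‖ R_L = (2.40 × 9.45)/(2.40 + 9.45) = 1.914 Ω.
Then V_out = V_supply · R2'/(R1 + R2') = 4.40 × 1.914/56.41 = 0.1493 mV.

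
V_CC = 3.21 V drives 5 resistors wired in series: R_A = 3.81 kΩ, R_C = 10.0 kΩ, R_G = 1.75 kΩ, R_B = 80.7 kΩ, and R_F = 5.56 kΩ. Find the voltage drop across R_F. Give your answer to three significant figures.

V ≈ 0.175 V

Series total: ΣR = 3.81 + 10.0 + 1.75 + 80.7 + 5.56 = 101.8 kΩ.
By the voltage-divider rule, V = 3.21 × 5.560/101.8 = 0.1753 V.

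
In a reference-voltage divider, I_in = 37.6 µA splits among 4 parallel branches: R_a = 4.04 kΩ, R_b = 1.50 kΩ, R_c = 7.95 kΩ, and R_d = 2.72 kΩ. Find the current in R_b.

I ≈ 17.8 µA

Total conductance ΣG = 1/4.04 + 1/1.50 + 1/7.95 + 1/2.72 = 1.408 (units of 1/kΩ).
Current divider: I(R_b) = I_in · G_k/ΣG = 37.6 × (0.6667/1.408) = 37.6 × 0.4736 = 17.81 µA.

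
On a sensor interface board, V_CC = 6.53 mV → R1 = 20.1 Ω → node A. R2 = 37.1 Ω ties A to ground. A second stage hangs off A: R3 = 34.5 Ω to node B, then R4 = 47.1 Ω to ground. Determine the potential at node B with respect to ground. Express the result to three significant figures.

V_B ≈ 2.11 mV

Node A sees R2 in parallel with the series input of stage 2, R3 + R4 = 81.60 Ω.
R2 ‖ (R3+R4) = 25.50 Ω.
First divider: V_A = V_CC · 25.50/(20.1 + 25.50) = 3.652 mV.
V_B = V_A × 0.5772 = 2.108 mV.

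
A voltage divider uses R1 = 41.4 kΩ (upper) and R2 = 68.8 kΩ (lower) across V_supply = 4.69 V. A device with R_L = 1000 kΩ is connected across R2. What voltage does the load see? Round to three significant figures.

V_out ≈ 2.85 V

R2 ‖ R_L = (68.8 × 1000)/(68.8 + 1000) = 64.37 kΩ.
Then V_out = V_supply · R2'/(R1 + R2') = 4.69 × 64.37/105.8 = 2.854 V.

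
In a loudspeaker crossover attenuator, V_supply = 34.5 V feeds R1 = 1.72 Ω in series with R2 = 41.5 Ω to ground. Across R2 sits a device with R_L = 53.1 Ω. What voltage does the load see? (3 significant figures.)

V_out ≈ 32.1 V

First combine the lower leg with the load: R2 ‖ R_L = 23.29 Ω.
Now apply the divider: V_out = 34.5 × 0.9312 = 32.13 V.
(Unloaded it would be 33.1 V; the load pulls it down.)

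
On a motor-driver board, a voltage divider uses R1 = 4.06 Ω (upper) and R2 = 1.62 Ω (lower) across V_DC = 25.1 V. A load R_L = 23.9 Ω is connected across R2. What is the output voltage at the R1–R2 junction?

First combine the lower leg with the load: R2 ‖ R_L = 1.517 Ω.
Now apply the divider: V_out = 25.1 × 0.2720 = 6.828 V.

V_out ≈ 6.83 V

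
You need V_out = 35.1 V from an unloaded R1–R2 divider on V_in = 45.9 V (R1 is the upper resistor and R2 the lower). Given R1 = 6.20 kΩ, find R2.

V_out/V_in = R2/(R1+R2) = 0.7647.
So R2 = R1 · V_out/(V_in − V_out) = 6.20 × 35.1/(45.9 − 35.1) = 6.20 × 3.250 = 20.15 kΩ.

R2 ≈ 20.2 kΩ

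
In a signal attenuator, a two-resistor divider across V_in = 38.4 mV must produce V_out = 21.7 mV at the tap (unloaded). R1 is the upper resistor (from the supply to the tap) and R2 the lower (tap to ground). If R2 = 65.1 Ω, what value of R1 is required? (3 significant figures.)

R1 ≈ 50.1 Ω

Required fraction k = V_out/V_in = 0.5651.
Rearranging, R1 = R2·(1−k)/k = 65.1 × 0.7696 = 50.10 Ω.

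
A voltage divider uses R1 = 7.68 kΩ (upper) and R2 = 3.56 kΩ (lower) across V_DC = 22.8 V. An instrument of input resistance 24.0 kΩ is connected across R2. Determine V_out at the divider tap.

V_out ≈ 6.56 V

The load sits in parallel with R2, giving an effective lower resistance R2' = R2·R_L/(R2+R_L) = 3.100 kΩ.
Now apply the divider: V_out = 22.8 × 0.2876 = 6.557 V.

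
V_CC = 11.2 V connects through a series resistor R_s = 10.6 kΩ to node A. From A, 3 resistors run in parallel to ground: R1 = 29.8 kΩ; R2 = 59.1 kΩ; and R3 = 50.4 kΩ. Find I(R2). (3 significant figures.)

Parallel bank: R_p = 1/(1/29.8 + 1/59.1 + 1/50.4) = 14.22 kΩ.
V_A by voltage divider: V_A = 11.2 × 14.22/(10.6 + 14.22) = 6.417 V.
Branch current I = V_A/R2 = 6.417/59.1 = 0.1086 mA.

I ≈ 0.109 mA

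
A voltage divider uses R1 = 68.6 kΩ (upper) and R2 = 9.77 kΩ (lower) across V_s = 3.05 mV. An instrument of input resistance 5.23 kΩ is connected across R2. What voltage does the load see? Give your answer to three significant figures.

The load sits in parallel with R2, giving an effective lower resistance R2' = R2·R_L/(R2+R_L) = 3.406 kΩ.
Voltage divider with the loaded lower leg: V_out = 3.05 × 3.406/(68.6 + 3.406) = 3.05 × 0.04731 = 0.1443 mV.
(Unloaded it would be 0.380 mV; the load pulls it down.)

V_out ≈ 0.144 mV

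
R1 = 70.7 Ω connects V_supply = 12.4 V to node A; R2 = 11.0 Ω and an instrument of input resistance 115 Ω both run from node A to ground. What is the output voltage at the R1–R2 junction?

R2 ‖ R_L = (11.0 × 115)/(11.0 + 115) = 10.04 Ω.
Voltage divider with the loaded lower leg: V_out = 12.4 × 10.04/(70.7 + 10.04) = 12.4 × 0.1243 = 1.542 V.
(Unloaded it would be 1.67 V; the load pulls it down.)

V_out ≈ 1.54 V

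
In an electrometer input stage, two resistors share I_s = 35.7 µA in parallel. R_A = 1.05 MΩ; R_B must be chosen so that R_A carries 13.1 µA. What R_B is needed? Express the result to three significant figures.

R_B ≈ 0.609 MΩ

In a two-way split, I_A/I_s = R_B/(R_A + R_B).
13.1/35.7 = R_B/(R_A + R_B) → R_B = R_A · (0.3669)/(1 − 0.3669) = 1.05 × 0.5796 = 0.6086 MΩ.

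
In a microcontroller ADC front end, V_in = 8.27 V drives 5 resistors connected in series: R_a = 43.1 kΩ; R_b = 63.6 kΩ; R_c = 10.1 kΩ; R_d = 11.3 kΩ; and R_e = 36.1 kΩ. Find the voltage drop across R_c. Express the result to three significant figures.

ΣR = 43.1 + 63.6 + 10.1 + 11.3 + 36.1 = 164.2 kΩ.
V = V_in · R/ΣR = 8.27 × 0.06151 = 0.5087 V.

V ≈ 0.509 V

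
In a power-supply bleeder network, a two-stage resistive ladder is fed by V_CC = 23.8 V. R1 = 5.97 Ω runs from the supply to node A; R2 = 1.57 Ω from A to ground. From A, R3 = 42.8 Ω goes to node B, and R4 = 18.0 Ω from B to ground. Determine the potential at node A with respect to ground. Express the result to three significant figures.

Node A sees R2 in parallel with the series input of stage 2, R3 + R4 = 60.80 Ω.
R2 ‖ (R3+R4) = 1.530 Ω.
So V_A = 23.8 × 0.2041 = 4.856 V.

V_A ≈ 4.86 V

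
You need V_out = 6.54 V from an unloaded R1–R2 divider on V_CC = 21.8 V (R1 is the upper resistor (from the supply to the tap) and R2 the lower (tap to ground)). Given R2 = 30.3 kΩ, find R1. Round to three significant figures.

Required fraction k = V_out/V_CC = 0.3000.
Rearranging, R1 = R2·(1−k)/k = 30.3 × 2.333 = 70.70 kΩ.

R1 ≈ 70.7 kΩ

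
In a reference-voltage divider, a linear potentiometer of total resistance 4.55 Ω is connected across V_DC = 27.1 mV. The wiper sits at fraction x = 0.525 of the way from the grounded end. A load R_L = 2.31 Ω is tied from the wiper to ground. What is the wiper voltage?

V_out ≈ 9.54 mV

The pot divides into 2.161 Ω above the wiper and 2.389 Ω below.
R_L loads the lower segment: effective lower R = 1.174 Ω.
Loaded-divider output: V_out = 27.1 × 0.3521 = 9.541 mV.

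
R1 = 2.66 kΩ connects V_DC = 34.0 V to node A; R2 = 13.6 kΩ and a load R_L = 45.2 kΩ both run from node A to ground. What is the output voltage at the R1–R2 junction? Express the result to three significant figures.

First combine the lower leg with the load: R2 ‖ R_L = 10.45 kΩ.
Voltage divider with the loaded lower leg: V_out = 34.0 × 10.45/(2.66 + 10.45) = 34.0 × 0.7972 = 27.10 V.
(Unloaded it would be 28.4 V; the load pulls it down.)

V_out ≈ 27.1 V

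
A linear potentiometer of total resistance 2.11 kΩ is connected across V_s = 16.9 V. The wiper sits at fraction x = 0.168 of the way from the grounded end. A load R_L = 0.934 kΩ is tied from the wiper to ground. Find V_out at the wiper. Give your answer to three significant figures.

V_out ≈ 2.16 V

Lower segment x·R_p = 0.3545 kΩ; upper segment (1−x)·R_p = 1.756 kΩ.
R_L loads the lower segment: effective lower R = 0.2570 kΩ.
V_out = 16.9 × 0.2570/(1.756 + 0.2570) = 2.158 V.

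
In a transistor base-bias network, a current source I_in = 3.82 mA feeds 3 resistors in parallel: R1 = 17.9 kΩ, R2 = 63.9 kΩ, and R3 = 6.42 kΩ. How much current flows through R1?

ΣG = 1/17.9 + 1/63.9 + 1/6.42 = 0.2273.
By the current-divider rule, I = I_in · G_k/ΣG = 3.82 × 0.2458 = 0.9390 mA.

I ≈ 0.939 mA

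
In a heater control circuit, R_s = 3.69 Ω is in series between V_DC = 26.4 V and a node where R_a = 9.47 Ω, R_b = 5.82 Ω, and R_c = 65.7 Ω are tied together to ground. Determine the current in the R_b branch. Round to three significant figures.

I ≈ 2.18 A

Combine the parallel branches: R_p = (1/9.47 + 1/5.82 + 1/65.7)⁻¹ = 3.417 Ω.
V_A by voltage divider: V_A = 26.4 × 3.417/(3.69 + 3.417) = 12.69 V.
Branch current I = V_A/R_b = 12.69/5.82 = 2.181 A.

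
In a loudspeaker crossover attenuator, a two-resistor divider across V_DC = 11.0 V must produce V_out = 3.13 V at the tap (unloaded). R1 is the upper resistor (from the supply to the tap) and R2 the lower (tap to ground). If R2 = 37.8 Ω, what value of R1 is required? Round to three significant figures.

R1 ≈ 95.0 Ω

Required fraction k = V_out/V_DC = 0.2845.
Rearranging, R1 = R2·(1−k)/k = 37.8 × 2.514 = 95.04 Ω.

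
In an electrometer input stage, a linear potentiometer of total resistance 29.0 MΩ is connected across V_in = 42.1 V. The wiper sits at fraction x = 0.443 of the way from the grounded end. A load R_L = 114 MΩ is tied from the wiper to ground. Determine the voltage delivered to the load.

V_out ≈ 17.5 V

The pot divides into 16.15 MΩ above the wiper and 12.85 MΩ below.
(x·R_p) ‖ R_L = 11.55 MΩ.
Loaded-divider output: V_out = 42.1 × 0.4168 = 17.55 V.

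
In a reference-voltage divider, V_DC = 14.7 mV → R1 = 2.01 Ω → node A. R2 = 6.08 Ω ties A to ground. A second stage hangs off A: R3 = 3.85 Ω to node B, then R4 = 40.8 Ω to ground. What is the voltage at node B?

V_B ≈ 9.76 mV

Looking into the second stage from A: R3 + R4 = 44.65 Ω appears in parallel with R2.
Effective lower resistance at A: R2 ‖ 44.65 = 5.351 Ω.
So V_A = 14.7 × 0.7270 = 10.69 mV.
Then the unloaded second divider: V_B = V_A × R4/(R3+R4) = 10.69 × 0.9138 = 9.765 mV.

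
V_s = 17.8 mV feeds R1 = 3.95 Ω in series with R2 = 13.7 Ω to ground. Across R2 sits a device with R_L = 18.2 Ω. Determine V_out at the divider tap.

V_out ≈ 11.8 mV

R2 ‖ R_L = (13.7 × 18.2)/(13.7 + 18.2) = 7.816 Ω.
Voltage divider with the loaded lower leg: V_out = 17.8 × 7.816/(3.95 + 7.816) = 17.8 × 0.6643 = 11.82 mV.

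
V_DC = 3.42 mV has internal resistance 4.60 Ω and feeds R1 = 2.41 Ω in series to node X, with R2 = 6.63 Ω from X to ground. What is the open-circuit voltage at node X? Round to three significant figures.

V_th ≈ 1.66 mV

R1' = 4.60 + 2.41 = 7.010 Ω (source resistance + R1).
With X open, the divider is unloaded: V_th = 3.42 × 6.63/13.64 = 1.662 mV.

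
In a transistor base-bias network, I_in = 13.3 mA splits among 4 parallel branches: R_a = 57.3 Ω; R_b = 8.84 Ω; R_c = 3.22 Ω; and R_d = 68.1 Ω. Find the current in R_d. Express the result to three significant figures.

I ≈ 0.428 mA

Total conductance ΣG = 1/57.3 + 1/8.84 + 1/3.22 + 1/68.1 = 0.4558 (units of 1/Ω).
Current divider: I(R_d) = I_in · G_k/ΣG = 13.3 × (0.01468/0.4558) = 13.3 × 0.03222 = 0.4285 mA.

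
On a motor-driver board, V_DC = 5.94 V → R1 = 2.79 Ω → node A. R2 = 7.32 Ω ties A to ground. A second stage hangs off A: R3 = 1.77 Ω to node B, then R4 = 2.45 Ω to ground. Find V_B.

V_B ≈ 1.69 V

The second stage (R3 + R4 = 4.220 Ω) loads node A in parallel with R2.
Effective lower resistance at A: R2 ‖ 4.220 = 2.677 Ω.
V_A = 5.94 × 2.677/(2.79 + 2.677) = 2.909 V.
V_B = V_A × 0.5806 = 1.689 V.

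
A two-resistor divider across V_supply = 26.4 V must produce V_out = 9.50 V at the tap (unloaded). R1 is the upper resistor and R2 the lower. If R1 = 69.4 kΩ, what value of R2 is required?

The divider ratio is R2/(R1+R2) = 9.50/26.4 = 0.3598.
R2 = R1 · 0.3598/(1 − 0.3598) = 39.01 kΩ.

R2 ≈ 39.0 kΩ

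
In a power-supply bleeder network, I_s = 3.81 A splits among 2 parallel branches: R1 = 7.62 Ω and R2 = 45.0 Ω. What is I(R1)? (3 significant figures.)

With just two branches, the current splits inversely with resistance.
I(R1) = 3.81 × 45.0/(7.62 + 45.0) = 3.81 × 0.8552 = 3.258 A.

I ≈ 3.26 A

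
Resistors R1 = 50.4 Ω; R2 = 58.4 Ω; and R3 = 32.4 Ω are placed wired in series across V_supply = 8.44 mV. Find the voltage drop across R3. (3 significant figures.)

Total series resistance ΣR = 50.4 + 58.4 + 32.4 = 141.2 Ω.
V = V_supply · R/ΣR = 8.44 × 0.2295 = 1.937 mV.

V ≈ 1.94 mV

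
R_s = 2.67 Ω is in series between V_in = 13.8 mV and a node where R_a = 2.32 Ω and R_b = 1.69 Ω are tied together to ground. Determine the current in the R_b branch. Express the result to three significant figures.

I ≈ 2.19 mA

Parallel bank: R_p = 1/(1/2.32 + 1/1.69) = 0.9778 Ω.
Node voltage V_A = V_in · R_p/(R_s + R_p) = 13.8 × 0.2680 = 3.699 mV.
Branch current I = V_A/R_b = 3.699/1.69 = 2.189 mA.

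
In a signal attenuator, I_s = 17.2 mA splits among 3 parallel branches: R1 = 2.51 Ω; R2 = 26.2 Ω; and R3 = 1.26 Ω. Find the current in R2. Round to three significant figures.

Conductances: ΣG = 1/2.51 + 1/26.2 + 1/1.26 = 1.230 (1/Ω).
By the current-divider rule, I = I_s · G_k/ΣG = 17.2 × 0.03103 = 0.5336 mA.

I ≈ 0.534 mA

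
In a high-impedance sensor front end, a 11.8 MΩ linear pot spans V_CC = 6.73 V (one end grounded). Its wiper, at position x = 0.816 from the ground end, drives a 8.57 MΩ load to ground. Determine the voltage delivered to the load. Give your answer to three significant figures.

Split the track: R_lower = x·R_p = 9.629 MΩ, R_upper = (1−x)·R_p = 2.171 MΩ.
(x·R_p) ‖ R_L = 4.534 MΩ.
Loaded-divider output: V_out = 6.73 × 0.6762 = 4.551 V.

V_out ≈ 4.55 V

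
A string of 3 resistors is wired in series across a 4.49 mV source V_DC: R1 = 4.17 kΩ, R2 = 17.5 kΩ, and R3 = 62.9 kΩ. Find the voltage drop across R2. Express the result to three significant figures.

ΣR = 4.17 + 17.5 + 62.9 = 84.57 kΩ.
Voltage divider: V = V_DC · (17.50 / 84.57) = 4.49 × 0.2069 = 0.9291 mV.

V ≈ 0.929 mV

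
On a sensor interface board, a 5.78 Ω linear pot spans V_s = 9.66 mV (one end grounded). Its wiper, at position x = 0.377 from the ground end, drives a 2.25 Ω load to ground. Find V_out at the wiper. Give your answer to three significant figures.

Lower segment x·R_p = 2.179 Ω; upper segment (1−x)·R_p = 3.601 Ω.
Lower segment in parallel with the load: 2.179 ‖ 2.25 = 1.107 Ω.
V_out = 9.66 × 1.107/(3.601 + 1.107) = 2.271 mV.

V_out ≈ 2.27 mV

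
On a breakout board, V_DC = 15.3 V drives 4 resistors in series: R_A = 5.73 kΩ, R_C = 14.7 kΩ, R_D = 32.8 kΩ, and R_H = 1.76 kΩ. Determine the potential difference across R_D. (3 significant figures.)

Series total: ΣR = 5.73 + 14.7 + 32.8 + 1.76 = 54.99 kΩ.
V = V_DC · R/ΣR = 15.3 × 0.5965 = 9.126 V.

V ≈ 9.13 V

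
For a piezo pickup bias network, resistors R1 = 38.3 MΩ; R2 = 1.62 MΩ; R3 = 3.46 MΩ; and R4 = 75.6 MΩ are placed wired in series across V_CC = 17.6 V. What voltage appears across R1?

ΣR = 38.3 + 1.62 + 3.46 + 75.6 = 119.0 MΩ.
Voltage divider: V = V_CC · (38.30 / 119.0) = 17.6 × 0.3219 = 5.665 V.

V ≈ 5.67 V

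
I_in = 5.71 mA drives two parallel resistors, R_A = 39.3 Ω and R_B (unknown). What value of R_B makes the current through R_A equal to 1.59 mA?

R_B ≈ 15.2 Ω

In a two-way split, I_A/I_in = R_B/(R_A + R_B).
1.59/5.71 = R_B/(R_A + R_B) → R_B = R_A · (0.2785)/(1 − 0.2785) = 39.3 × 0.3859 = 15.17 Ω.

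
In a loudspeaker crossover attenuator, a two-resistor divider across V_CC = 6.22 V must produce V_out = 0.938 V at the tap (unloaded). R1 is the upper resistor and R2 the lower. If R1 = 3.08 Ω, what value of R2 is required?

R2 ≈ 0.547 Ω

The divider ratio is R2/(R1+R2) = 0.938/6.22 = 0.1508.
So R2 = R1 · V_out/(V_CC − V_out) = 3.08 × 0.938/(6.22 − 0.938) = 3.08 × 0.1776 = 0.5470 Ω.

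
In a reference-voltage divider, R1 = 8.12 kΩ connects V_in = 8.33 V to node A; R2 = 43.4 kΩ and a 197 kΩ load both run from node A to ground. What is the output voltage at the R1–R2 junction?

R2 ‖ R_L = (43.4 × 197)/(43.4 + 197) = 35.56 kΩ.
Voltage divider with the loaded lower leg: V_out = 8.33 × 35.56/(8.12 + 35.56) = 8.33 × 0.8141 = 6.782 V.

V_out ≈ 6.78 V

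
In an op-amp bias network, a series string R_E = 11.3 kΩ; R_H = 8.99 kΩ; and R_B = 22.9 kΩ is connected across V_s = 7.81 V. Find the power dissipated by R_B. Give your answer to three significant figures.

P ≈ 0.749 mW

Series current I = V_s/ΣR = 7.81/43.19 = 0.1808 mA.
P = I²R = 0.03270 × 22.9 = 0.7488 mW.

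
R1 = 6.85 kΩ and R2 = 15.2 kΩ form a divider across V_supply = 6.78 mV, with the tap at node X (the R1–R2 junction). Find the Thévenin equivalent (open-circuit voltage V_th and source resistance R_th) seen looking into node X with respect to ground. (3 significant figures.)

V_th ≈ 4.67 mV, R_th ≈ 4.72 kΩ

Open-circuit (no load on X): V_th = V_supply · R2/(R1 + R2) = 6.78 × 15.2/(6.850 + 15.2) = 4.674 mV.
Looking into X with the source shorted: R_th = R1·R2/(R1+R2) = 6.850 × 15.2/22.05 = 4.722 kΩ.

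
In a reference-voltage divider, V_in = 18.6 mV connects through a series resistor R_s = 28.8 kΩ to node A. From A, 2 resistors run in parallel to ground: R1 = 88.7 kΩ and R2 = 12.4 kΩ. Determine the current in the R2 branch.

Combine the parallel branches: R_p = (1/88.7 + 1/12.4)⁻¹ = 10.88 kΩ.
Node voltage V_A = V_in · R_p/(R_s + R_p) = 18.6 × 0.2742 = 5.100 mV.
Branch current I = V_A/R2 = 5.100/12.4 = 0.4113 µA.
(Equivalently: I_total = 0.4688 µA, then current-divider fraction G_k/ΣG = 0.8773.)

I ≈ 0.411 µA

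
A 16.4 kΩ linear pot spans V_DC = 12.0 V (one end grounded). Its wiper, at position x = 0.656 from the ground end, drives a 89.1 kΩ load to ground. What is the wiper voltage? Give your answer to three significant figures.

V_out ≈ 7.56 V

The pot divides into 5.642 kΩ above the wiper and 10.76 kΩ below.
(x·R_p) ‖ R_L = 9.599 kΩ.
V_out = 12.0 × 9.599/(5.642 + 9.599) = 7.558 V.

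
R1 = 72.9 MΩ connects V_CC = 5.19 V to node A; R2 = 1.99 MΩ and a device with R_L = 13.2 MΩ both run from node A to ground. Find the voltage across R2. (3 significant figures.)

V_out ≈ 0.120 V

The load sits in parallel with R2, giving an effective lower resistance R2' = R2·R_L/(R2+R_L) = 1.729 MΩ.
Now apply the divider: V_out = 5.19 × 0.02317 = 0.1203 V.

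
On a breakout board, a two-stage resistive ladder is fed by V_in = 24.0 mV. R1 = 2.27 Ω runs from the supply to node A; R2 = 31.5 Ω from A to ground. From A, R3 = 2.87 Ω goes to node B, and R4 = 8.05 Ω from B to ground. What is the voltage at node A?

The second stage (R3 + R4 = 10.92 Ω) loads node A in parallel with R2.
R2 ‖ (R3+R4) = 8.109 Ω.
First divider: V_A = V_in · 8.109/(2.27 + 8.109) = 18.75 mV.

V_A ≈ 18.8 mV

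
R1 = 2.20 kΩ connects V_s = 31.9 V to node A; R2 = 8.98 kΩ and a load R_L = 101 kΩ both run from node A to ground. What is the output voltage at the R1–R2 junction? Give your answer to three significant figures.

The load sits in parallel with R2, giving an effective lower resistance R2' = R2·R_L/(R2+R_L) = 8.247 kΩ.
Then V_out = V_s · R2'/(R1 + R2') = 31.9 × 8.247/10.45 = 25.18 V.

V_out ≈ 25.2 V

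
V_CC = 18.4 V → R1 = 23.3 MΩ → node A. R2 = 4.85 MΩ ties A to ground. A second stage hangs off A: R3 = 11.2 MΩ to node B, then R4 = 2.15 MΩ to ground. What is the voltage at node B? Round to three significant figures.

Node A sees R2 in parallel with the series input of stage 2, R3 + R4 = 13.35 MΩ.
Effective lower resistance at A: R2 ‖ 13.35 = 3.558 MΩ.
So V_A = 18.4 × 0.1325 = 2.437 V.
Then the unloaded second divider: V_B = V_A × R4/(R3+R4) = 2.437 × 0.1610 = 0.3925 V.

V_B ≈ 0.393 V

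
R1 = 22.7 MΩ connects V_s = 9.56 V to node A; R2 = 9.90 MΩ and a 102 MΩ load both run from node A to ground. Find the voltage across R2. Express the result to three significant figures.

First combine the lower leg with the load: R2 ‖ R_L = 9.024 MΩ.
Voltage divider with the loaded lower leg: V_out = 9.56 × 9.024/(22.7 + 9.024) = 9.56 × 0.2845 = 2.719 V.

V_out ≈ 2.72 V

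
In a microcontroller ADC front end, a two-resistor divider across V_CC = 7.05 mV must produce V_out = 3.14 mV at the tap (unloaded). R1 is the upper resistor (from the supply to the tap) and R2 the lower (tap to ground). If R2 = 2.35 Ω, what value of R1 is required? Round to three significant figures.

V_out/V_CC = R2/(R1+R2) = 0.4454.
Rearranging, R1 = R2·(1−k)/k = 2.35 × 1.245 = 2.926 Ω.

R1 ≈ 2.93 Ω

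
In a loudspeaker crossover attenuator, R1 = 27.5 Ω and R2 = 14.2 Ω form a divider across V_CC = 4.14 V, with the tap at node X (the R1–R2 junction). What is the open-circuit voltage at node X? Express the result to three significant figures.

Open-circuit (no load on X): V_th = V_CC · R2/(R1 + R2) = 4.14 × 14.2/(27.50 + 14.2) = 1.410 V.

V_th ≈ 1.41 V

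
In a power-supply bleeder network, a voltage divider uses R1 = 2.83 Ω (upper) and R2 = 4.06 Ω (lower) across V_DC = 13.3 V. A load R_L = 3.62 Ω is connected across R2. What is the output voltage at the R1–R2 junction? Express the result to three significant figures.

V_out ≈ 5.37 V

First combine the lower leg with the load: R2 ‖ R_L = 1.914 Ω.
Now apply the divider: V_out = 13.3 × 0.4034 = 5.365 V.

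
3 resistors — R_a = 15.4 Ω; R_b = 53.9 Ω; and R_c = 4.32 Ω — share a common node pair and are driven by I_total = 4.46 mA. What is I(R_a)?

Total conductance ΣG = 1/15.4 + 1/53.9 + 1/4.32 = 0.3150 (units of 1/Ω).
Current divider: I(R_a) = I_total · G_k/ΣG = 4.46 × (0.06494/0.3150) = 4.46 × 0.2062 = 0.9195 mA.

I ≈ 0.919 mA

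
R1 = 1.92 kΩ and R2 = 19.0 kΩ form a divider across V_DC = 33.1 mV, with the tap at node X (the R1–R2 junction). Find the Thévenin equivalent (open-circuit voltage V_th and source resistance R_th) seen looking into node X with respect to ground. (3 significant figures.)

With X open, the divider is unloaded: V_th = 33.1 × 19.0/20.92 = 30.06 mV.
With V_DC suppressed (replaced by a short), R_th = R1 ‖ R2 = (1.920 × 19.0)/(1.920 + 19.0) = 1.744 kΩ.

V_th ≈ 30.1 mV, R_th ≈ 1.74 kΩ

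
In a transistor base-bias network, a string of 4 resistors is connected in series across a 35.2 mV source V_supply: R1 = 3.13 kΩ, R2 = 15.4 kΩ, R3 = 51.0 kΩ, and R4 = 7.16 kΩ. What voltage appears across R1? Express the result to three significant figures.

ΣR = 3.13 + 15.4 + 51.0 + 7.16 = 76.69 kΩ.
Voltage divider: V = V_supply · (3.130 / 76.69) = 35.2 × 0.04081 = 1.437 mV.

V ≈ 1.44 mV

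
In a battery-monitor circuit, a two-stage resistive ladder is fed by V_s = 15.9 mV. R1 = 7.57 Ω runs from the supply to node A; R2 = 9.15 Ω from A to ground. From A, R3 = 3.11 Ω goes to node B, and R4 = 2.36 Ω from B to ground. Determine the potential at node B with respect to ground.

V_B ≈ 2.14 mV

Looking into the second stage from A: R3 + R4 = 5.470 Ω appears in parallel with R2.
R2 ‖ (R3+R4) = 3.423 Ω.
So V_A = 15.9 × 0.3114 = 4.951 mV.
Stage 2 is unloaded, so V_B = V_A · R4/(R3+R4) = 4.951 × 2.36/5.470 = 2.136 mV.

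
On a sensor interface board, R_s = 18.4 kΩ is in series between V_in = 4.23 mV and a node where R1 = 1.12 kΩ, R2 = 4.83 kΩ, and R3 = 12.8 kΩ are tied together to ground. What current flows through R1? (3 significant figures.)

Parallel bank: R_p = 1/(1/1.12 + 1/4.83 + 1/12.8) = 0.8489 kΩ.
V_A by voltage divider: V_A = 4.23 × 0.8489/(18.4 + 0.8489) = 0.1865 mV.
I(R1) = V_A / R1 = 0.1865/1.12 = 0.1666 µA.

I ≈ 0.167 µA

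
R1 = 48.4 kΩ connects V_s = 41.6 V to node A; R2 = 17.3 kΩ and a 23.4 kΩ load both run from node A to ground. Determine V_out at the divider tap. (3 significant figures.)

V_out ≈ 7.09 V

The load sits in parallel with R2, giving an effective lower resistance R2' = R2·R_L/(R2+R_L) = 9.946 kΩ.
Now apply the divider: V_out = 41.6 × 0.1705 = 7.092 V.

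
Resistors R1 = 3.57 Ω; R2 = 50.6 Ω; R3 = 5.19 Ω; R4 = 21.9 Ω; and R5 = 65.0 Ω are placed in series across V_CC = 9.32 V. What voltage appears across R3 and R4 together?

Series total: ΣR = 3.57 + 50.6 + 5.19 + 21.9 + 65.0 = 146.3 Ω.
R_{R3..R4} = 5.19 + 21.9 = 27.09 Ω.
By the voltage-divider rule, V = 9.32 × 27.09/146.3 = 1.726 V.

V ≈ 1.73 V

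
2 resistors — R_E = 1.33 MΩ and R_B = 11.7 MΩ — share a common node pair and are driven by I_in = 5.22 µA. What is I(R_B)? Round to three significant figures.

For two parallel branches, I_k = I_in · (other R)/(sum of R).
I(R_B) = 5.22 × 1.33/(1.33 + 11.7) = 5.22 × 0.1021 = 0.5328 µA.

I ≈ 0.533 µA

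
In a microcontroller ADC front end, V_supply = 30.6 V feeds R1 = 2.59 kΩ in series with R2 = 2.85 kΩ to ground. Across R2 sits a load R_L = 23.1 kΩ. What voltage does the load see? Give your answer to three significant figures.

V_out ≈ 15.1 V

First combine the lower leg with the load: R2 ‖ R_L = 2.537 kΩ.
Voltage divider with the loaded lower leg: V_out = 30.6 × 2.537/(2.59 + 2.537) = 30.6 × 0.4948 = 15.14 V.
(Unloaded it would be 16.0 V; the load pulls it down.)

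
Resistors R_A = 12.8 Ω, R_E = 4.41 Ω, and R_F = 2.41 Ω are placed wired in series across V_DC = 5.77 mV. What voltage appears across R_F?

ΣR = 12.8 + 4.41 + 2.41 = 19.62 Ω.
Voltage divider: V = V_DC · (2.410 / 19.62) = 5.77 × 0.1228 = 0.7088 mV.

V ≈ 0.709 mV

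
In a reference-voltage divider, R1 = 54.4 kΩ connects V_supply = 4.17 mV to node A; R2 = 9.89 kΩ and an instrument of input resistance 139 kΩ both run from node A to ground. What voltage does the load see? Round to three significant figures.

First combine the lower leg with the load: R2 ‖ R_L = 9.233 kΩ.
Voltage divider with the loaded lower leg: V_out = 4.17 × 9.233/(54.4 + 9.233) = 4.17 × 0.1451 = 0.6051 mV.

V_out ≈ 0.605 mV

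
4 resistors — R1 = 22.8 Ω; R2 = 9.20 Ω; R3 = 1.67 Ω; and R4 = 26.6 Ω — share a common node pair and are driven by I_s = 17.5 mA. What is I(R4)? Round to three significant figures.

Total conductance ΣG = 1/22.8 + 1/9.20 + 1/1.67 + 1/26.6 = 0.7890 (units of 1/Ω).
Current divider: I(R4) = I_s · G_k/ΣG = 17.5 × (0.03759/0.7890) = 17.5 × 0.04765 = 0.8339 mA.

I ≈ 0.834 mA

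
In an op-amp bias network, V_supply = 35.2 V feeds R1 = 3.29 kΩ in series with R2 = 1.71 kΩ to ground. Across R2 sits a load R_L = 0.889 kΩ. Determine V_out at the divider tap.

The load sits in parallel with R2, giving an effective lower resistance R2' = R2·R_L/(R2+R_L) = 0.5849 kΩ.
Voltage divider with the loaded lower leg: V_out = 35.2 × 0.5849/(3.29 + 0.5849) = 35.2 × 0.1509 = 5.313 V.

V_out ≈ 5.31 V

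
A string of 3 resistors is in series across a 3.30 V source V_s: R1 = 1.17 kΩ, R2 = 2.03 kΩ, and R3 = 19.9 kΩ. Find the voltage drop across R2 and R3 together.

Total series resistance ΣR = 1.17 + 2.03 + 19.9 = 23.10 kΩ.
R_{R2..R3} = 2.03 + 19.9 = 21.93 kΩ.
Voltage divider: V = V_s · (21.93 / 23.10) = 3.30 × 0.9494 = 3.133 V.

V ≈ 3.13 V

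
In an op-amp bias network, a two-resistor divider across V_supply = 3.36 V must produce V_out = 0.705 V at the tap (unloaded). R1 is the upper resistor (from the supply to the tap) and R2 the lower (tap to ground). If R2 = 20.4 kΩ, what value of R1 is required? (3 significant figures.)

R1 ≈ 76.8 kΩ

Required fraction k = V_out/V_supply = 0.2098.
So R1 = R2 · (V_supply/V_out − 1) = 20.4 × (3.36/0.705 − 1) = 20.4 × 3.766 = 76.83 kΩ.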